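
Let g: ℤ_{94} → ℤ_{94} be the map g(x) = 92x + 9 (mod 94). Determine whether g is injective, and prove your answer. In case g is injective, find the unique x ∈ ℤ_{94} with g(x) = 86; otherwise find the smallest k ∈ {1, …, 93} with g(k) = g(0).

47

By definition, injectivity means: for all s, t in the domain, g(s) = g(t) implies s = t.
We have gcd(92, 94) = 2 > 1. Taking s = 0 and t = 47: g(0) = 9 and g(47) = 92·47 + 9 = 4333 ≡ 9 (mod 94).
So g(0) = g(47) while 0 ≠ 47, therefore g is not injective.
Since g is not injective, we find the least positive k with g(k) = g(0): this means 92k ≡ 0 (mod 94), i.e. 94 ∣ 92k. Since gcd(92, 94) = 2, dividing through by 2 this holds exactly when 47 ∣ 46k, and as gcd(46, 47) = 1, exactly when 47 ∣ k.
The smallest positive such k is 47.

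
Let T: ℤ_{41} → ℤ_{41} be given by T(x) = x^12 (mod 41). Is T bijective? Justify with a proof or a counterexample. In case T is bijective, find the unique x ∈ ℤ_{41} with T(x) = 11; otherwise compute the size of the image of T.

T(4): Repeated squaring mod 41: 4^1 ≡ 4, 4^2 ≡ 4² = 16, 4^4 ≡ 16² = 256 ≡ 10, 4^8 ≡ 10² = 100 ≡ 18. Since 12 = 8 + 4, 4^12 ≡ 18·10: 18·10 = 180 ≡ 16. So 4^12 ≡ 16 (mod 41).
T(5): Repeated squaring mod 41: 5^1 ≡ 5, 5^2 ≡ 5² = 25, 5^4 ≡ 25² = 625 ≡ 10, 5^8 ≡ 10² = 100 ≡ 18. Since 12 = 8 + 4, 5^12 ≡ 18·10: 18·10 = 180 ≡ 16. So 5^12 ≡ 16 (mod 41).
So T(4) = T(5) = 16 while 4 ≠ 5, hence T is not injective, hence not bijective.
Since T is not bijective, we determine |image(T)|. Computing x^12 mod 41 for each x (by repeated squaring, reducing mod 41 at every step), the values T(0), T(1), …, T(40) are: 0, 1, 37, 40, 16, 16, 4, 31, 18, 1, 18, 23, 25, 4, 40, 25, 10, 23, 37, 31, 10, 10, 31, 37, 23, 10, 25, 40, 4, 25, 23, 18, 1, 18, 31, 4, 16, 16, 40, 37, 1.
The distinct values are {0, 1, 4, 10, 16, 18, 23, 25, 31, 37, 40}; there are 11 of them.

11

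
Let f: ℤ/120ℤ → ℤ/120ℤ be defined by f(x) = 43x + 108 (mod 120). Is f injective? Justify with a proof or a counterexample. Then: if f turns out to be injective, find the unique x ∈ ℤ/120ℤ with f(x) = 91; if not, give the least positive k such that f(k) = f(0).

61

Suppose f(x_1) = f(x_2) in ℤ/120ℤ. Then 43x_1 + 108 ≡ 43x_2 + 108 (mod 120), therefore 43(x_1 − x_2) ≡ 0 (mod 120).
Since gcd(43, 120) = 1, 43 is invertible modulo 120, so x_1 − x_2 ≡ 0 (mod 120), i.e. x_1 = x_2.
Thus f is injective.
We now compute 43⁻¹ mod 120 explicitly. Euclid's algorithm: 120 = 2·43 + 34, 43 = 1·34 + 9, 34 = 3·9 + 7, 9 = 1·7 + 2, 7 = 3·2 + 1; back-substituting gives 1 = 67·43 − 24·120, so 43⁻¹ ≡ 67 (mod 120).
Since f is injective, we compute f⁻¹(91): solve 43x + 108 ≡ 91 (mod 120), i.e. 43x ≡ 103 (mod 120).
Multiplying by 43⁻¹ = 67 gives x ≡ 67·103 = 6901 = 57·120 + 61 ≡ 61 (mod 120).
Check: f(61) = 43·61 + 108 = 2731 = 22·120 + 91 ≡ 91 (mod 120).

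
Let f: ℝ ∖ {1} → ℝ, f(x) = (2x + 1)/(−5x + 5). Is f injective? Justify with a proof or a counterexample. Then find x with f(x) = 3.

Suppose f(s) = f(t). Cross-multiplying: (2s + 1)(−5t + 5) = (2t + 1)(−5s + 5).
Expanding both sides and cancelling the symmetric terms leaves 15·(s − t) = 0. Since 15 ≠ 0, s = t. Hence f is injective.
Solving f(x) = 3: cross-multiplying gives 2x + 1 = 3(−5x + 5), which rearranges to 17x = 14, so x = 14/17.

14/17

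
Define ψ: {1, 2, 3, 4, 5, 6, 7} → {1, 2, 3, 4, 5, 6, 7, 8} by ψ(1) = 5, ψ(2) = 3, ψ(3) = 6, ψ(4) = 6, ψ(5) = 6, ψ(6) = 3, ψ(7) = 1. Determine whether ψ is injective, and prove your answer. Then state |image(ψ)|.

4

ψ(3) = 6 = ψ(4) with 3 ≠ 4, so ψ is not injective.
The image of ψ is {1, 3, 5, 6}, which has 4 elements.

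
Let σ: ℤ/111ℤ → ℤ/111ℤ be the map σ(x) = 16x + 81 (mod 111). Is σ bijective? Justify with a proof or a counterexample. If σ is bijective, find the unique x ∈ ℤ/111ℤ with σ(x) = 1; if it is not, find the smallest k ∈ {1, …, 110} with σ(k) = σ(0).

Suppose σ(x_1) = σ(x_2) in ℤ/111ℤ. Then 16x_1 + 81 ≡ 16x_2 + 81 (mod 111), hence 16(x_1 − x_2) ≡ 0 (mod 111).
Since gcd(16, 111) = 1, 16 is invertible modulo 111, therefore x_1 − x_2 ≡ 0 (mod 111), i.e. x_1 = x_2.
We now compute 16⁻¹ mod 111 explicitly. Euclid's algorithm: 111 = 6·16 + 15, 16 = 1·15 + 1; back-substituting gives 1 = 7·16 − 1·111, so 16⁻¹ ≡ 7 (mod 111).
For any y ∈ ℤ/111ℤ, x = 7(y − 81) mod 111 satisfies σ(x) = 16·7(y − 81) + 81 ≡ y (since 16·7 ≡ 1 mod 111). So every y has a preimage.
Therefore σ is bijective.
Since σ is bijective, we find σ⁻¹(1): we need 16x ≡ 1 − 81 ≡ 31 (mod 111). Using 16⁻¹ = 7: x ≡ 7·31 = 217 = 1·111 + 106, so x = 106.
Check: σ(106) = 16·106 + 81 = 1777 = 16·111 + 1 ≡ 1 (mod 111).

106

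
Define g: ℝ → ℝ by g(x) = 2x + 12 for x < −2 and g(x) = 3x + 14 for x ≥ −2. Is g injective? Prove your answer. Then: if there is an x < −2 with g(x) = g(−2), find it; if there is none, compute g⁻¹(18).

Both pieces are strictly increasing (slopes 2 and 3), so each is injective on its own interval.
The left piece maps (−∞, −2) onto (−∞, 8); the right piece maps [−2, ∞) onto [8, ∞).
These images are disjoint, so no value is attained by both pieces. So g is injective.
Because the two images are disjoint, no x < −2 has g(x) = g(−2), so we compute g⁻¹(18): 18 lies in [8, ∞), so solve 3x + 14 = 18: x = (18 − 14)/3 = 4/3.

4/3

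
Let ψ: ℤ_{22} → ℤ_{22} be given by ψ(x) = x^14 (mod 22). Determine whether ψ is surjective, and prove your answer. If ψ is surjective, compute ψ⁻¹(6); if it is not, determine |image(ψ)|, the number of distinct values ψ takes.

12

ψ(10): Repeated squaring mod 22: 10^1 ≡ 10, 10^2 ≡ 10² = 100 ≡ 12, 10^4 ≡ 12² = 144 ≡ 12, 10^8 ≡ 12² = 144 ≡ 12. Since 14 = 8 + 4 + 2, 10^14 ≡ 12·12·12: 12·12 = 144 ≡ 12, then 12·12 = 144 ≡ 12. So 10^14 ≡ 12 (mod 22).
ψ(12): Repeated squaring mod 22: 12^1 ≡ 12, 12^2 ≡ 12² = 144 ≡ 12, 12^4 ≡ 12² = 144 ≡ 12, 12^8 ≡ 12² = 144 ≡ 12. Since 14 = 8 + 4 + 2, 12^14 ≡ 12·12·12: 12·12 = 144 ≡ 12, then 12·12 = 144 ≡ 12. So 12^14 ≡ 12 (mod 22).
So ψ(10) = ψ(12) = 12 while 10 ≠ 12, thus ψ is not injective.
A non-injective map from the 22-element set ℤ_{22} to itself takes at most 21 distinct values, so it cannot be surjective. Hence ψ is not surjective.
Since ψ is not surjective, we determine |image(ψ)|. Computing x^14 mod 22 for each x (by repeated squaring, reducing mod 22 at every step), the values ψ(0), ψ(1), …, ψ(21) are: 0, 1, 16, 15, 14, 9, 20, 3, 4, 5, 12, 11, 12, 5, 4, 3, 20, 9, 14, 15, 16, 1.
The distinct values are {0, 1, 3, 4, 5, 9, 11, 12, 14, 15, 16, 20}; there are 12 of them.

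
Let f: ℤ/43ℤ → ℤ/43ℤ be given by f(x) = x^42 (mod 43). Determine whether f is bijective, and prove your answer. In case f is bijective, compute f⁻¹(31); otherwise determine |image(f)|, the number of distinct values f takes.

2

f(1) = 1^42 = 1.
f(2): Repeated squaring mod 43: 2^1 ≡ 2, 2^2 ≡ 2² = 4, 2^4 ≡ 4² = 16, 2^8 ≡ 16² = 256 ≡ 41, 2^16 ≡ 41² = 1681 ≡ 4, 2^32 ≡ 4² = 16. Since 42 = 32 + 8 + 2, 2^42 ≡ 16·41·4: 16·41 = 656 ≡ 11, then 11·4 = 44 ≡ 1. So 2^42 ≡ 1 (mod 43).
So f(1) = f(2) = 1 while 1 ≠ 2, hence f is not injective, hence not bijective.
Since f is not bijective, we determine |image(f)|. Computing x^42 mod 43 for each x (by repeated squaring, reducing mod 43 at every step), the values f(0), f(1), …, f(42) are: 0, 1, 1, 1, 1, 1, 1, 1, 1, 1, 1, 1, 1, 1, 1, 1, 1, 1, 1, 1, 1, 1, 1, 1, 1, 1, 1, 1, 1, 1, 1, 1, 1, 1, 1, 1, 1, 1, 1, 1, 1, 1, 1.
The distinct values are {0, 1}; there are 2 of them.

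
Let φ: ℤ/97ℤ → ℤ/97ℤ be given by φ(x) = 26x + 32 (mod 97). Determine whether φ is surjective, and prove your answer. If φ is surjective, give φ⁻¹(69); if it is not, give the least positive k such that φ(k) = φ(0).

Since gcd(26, 97) = 1, 26 is invertible modulo 97. Euclid's algorithm: 97 = 3·26 + 19, 26 = 1·19 + 7, 19 = 2·7 + 5, 7 = 1·5 + 2, 5 = 2·2 + 1; back-substituting gives 1 = 56·26 − 15·97, so 26⁻¹ ≡ 56 (mod 97).
For any y ∈ ℤ/97ℤ, x = 56(y − 32) mod 97 satisfies φ(x) = 26·56(y − 32) + 32 ≡ y (since 26·56 ≡ 1 mod 97). So every y has a preimage.
Therefore φ is surjective.
Since φ is surjective, we compute φ⁻¹(69): solve 26x + 32 ≡ 69 (mod 97), i.e. 26x ≡ 37 (mod 97).
Multiplying by 26⁻¹ = 56 gives x ≡ 56·37 = 2072 = 21·97 + 35 ≡ 35 (mod 97).
Check: φ(35) = 26·35 + 32 = 942 = 9·97 + 69 ≡ 69 (mod 97).

35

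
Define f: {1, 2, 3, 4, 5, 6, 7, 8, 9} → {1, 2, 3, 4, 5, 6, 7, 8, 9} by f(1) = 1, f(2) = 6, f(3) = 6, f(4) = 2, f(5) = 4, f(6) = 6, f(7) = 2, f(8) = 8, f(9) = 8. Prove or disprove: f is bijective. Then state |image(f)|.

5

f(2) = 6 = f(3) with 2 ≠ 3, so f is not injective, hence not bijective.
The image of f is {1, 2, 4, 6, 8}, which has 5 elements.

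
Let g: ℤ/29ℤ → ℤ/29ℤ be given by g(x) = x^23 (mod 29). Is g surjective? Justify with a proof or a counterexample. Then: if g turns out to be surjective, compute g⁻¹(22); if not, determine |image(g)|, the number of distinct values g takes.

Since 29 is prime, the nonzero elements of ℤ/29ℤ form a cyclic group of order 28.
As gcd(23, 28) = 1, raising to the 23rd power is a bijection on this group: if x_1^23 ≡ x_2^23 then (x_1x_2^{−1})^23 = 1, and the only element of order dividing gcd(23, 28) = 1 is 1, so x_1 = x_2.
With g(0) = 0 this makes g injective on all of ℤ/29ℤ, hence bijective (finite equal-size domain and codomain). In particular g is surjective.
Since g is surjective, we find the preimage of 22. The inverse of x ↦ x^23 on (ℤ/29ℤ)^× is x ↦ x^11, because 23·11 = 253 = 9·28 + 1 ≡ 1 (mod 28) and x^{28} = 1 for x ≠ 0 (Fermat). So g⁻¹(22) = 22^11 mod 29.
Repeated squaring mod 29: 22^1 ≡ 22, 22^2 ≡ 22² = 484 ≡ 20, 22^4 ≡ 20² = 400 ≡ 23, 22^8 ≡ 23² = 529 ≡ 7. Since 11 = 8 + 2 + 1, 22^11 ≡ 7·20·22: 7·20 = 140 ≡ 24, then 24·22 = 528 ≡ 6. So 22^11 ≡ 6 (mod 29).
Hence g⁻¹(22) = 6.

6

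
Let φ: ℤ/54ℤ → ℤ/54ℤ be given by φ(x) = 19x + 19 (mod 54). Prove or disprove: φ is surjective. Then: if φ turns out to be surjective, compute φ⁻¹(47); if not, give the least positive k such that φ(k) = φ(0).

Since gcd(19, 54) = 1, 19 is invertible modulo 54. Euclid's algorithm: 54 = 2·19 + 16, 19 = 1·16 + 3, 16 = 5·3 + 1; back-substituting gives 1 = 37·19 − 13·54, so 19⁻¹ ≡ 37 (mod 54).
For any y ∈ ℤ/54ℤ, x = 37(y − 19) mod 54 satisfies φ(x) = 19·37(y − 19) + 19 ≡ y (since 19·37 ≡ 1 mod 54). So every y has a preimage.
Hence φ is surjective.
Since φ is surjective, we compute φ⁻¹(47): solve 19x + 19 ≡ 47 (mod 54), i.e. 19x ≡ 28 (mod 54).
Multiplying by 19⁻¹ = 37 gives x ≡ 37·28 = 1036 = 19·54 + 10 ≡ 10 (mod 54).
Check: φ(10) = 19·10 + 19 = 209 = 3·54 + 47 ≡ 47 (mod 54).

10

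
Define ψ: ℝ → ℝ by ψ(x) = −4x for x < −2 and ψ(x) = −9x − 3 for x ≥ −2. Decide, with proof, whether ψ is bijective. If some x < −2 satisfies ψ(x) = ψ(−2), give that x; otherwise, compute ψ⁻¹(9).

Both pieces are strictly decreasing (slopes −4 and −9), so each is injective on its own interval.
The left piece maps (−∞, −2) onto (8, ∞); the right piece maps [−2, ∞) onto (−∞, 15].
These images overlap. In particular ψ(−2) = 15 (right piece), and solving −4x = 15 on the left piece gives x = −15/4 < −2.
So ψ(−15/4) = ψ(−2) with −15/4 ≠ −2, and ψ is not injective, hence not bijective. This x = −15/4 is the requested value below −2.

-15/4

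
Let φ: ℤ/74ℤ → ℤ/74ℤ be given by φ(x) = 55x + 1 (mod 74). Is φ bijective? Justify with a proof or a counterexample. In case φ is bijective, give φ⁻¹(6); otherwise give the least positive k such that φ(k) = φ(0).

Recall that φ is injective when φ(u) = φ(v) forces u = v.
Suppose φ(u) = φ(v) in ℤ/74ℤ. Then 55u + 1 ≡ 55v + 1 (mod 74), thus 55(u − v) ≡ 0 (mod 74).
Since gcd(55, 74) = 1, 55 is invertible modulo 74, so u − v ≡ 0 (mod 74), i.e. u = v.
We now compute 55⁻¹ mod 74 explicitly. Euclid's algorithm: 74 = 1·55 + 19, 55 = 2·19 + 17, 19 = 1·17 + 2, 17 = 8·2 + 1; back-substituting gives 1 = 35·55 − 26·74, so 55⁻¹ ≡ 35 (mod 74).
Then y ↦ 35(y − 1) is a two-sided inverse to φ, so every y ∈ ℤ/74ℤ has a preimage.
Thus φ is bijective.
Since φ is bijective, we find φ⁻¹(6): we need 55x ≡ 6 − 1 ≡ 5 (mod 74). Using 55⁻¹ = 35: x ≡ 35·5 = 175 = 2·74 + 27, so x = 27.
Check: φ(27) = 55·27 + 1 = 1486 = 20·74 + 6 ≡ 6 (mod 74).

27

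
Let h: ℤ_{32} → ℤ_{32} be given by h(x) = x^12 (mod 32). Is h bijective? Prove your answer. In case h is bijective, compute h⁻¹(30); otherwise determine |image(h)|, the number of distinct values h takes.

h(0) = 0^12 = 0.
h(2): Repeated squaring mod 32: 2^1 ≡ 2, 2^2 ≡ 2² = 4, 2^4 ≡ 4² = 16, 2^8 ≡ 16² = 256 ≡ 0. Since 12 = 8 + 4, 2^12 ≡ 0·16: 0·16 = 0. So 2^12 ≡ 0 (mod 32).
So h(0) = h(2) = 0 while 0 ≠ 2, therefore h is not injective, hence not bijective.
Since h is not bijective, we determine |image(h)|. Computing x^12 mod 32 for each x (by repeated squaring, reducing mod 32 at every step), the values h(0), h(1), …, h(31) are: 0, 1, 0, 17, 0, 17, 0, 1, 0, 1, 0, 17, 0, 17, 0, 1, 0, 1, 0, 17, 0, 17, 0, 1, 0, 1, 0, 17, 0, 17, 0, 1.
The distinct values are {0, 1, 17}; there are 3 of them.

3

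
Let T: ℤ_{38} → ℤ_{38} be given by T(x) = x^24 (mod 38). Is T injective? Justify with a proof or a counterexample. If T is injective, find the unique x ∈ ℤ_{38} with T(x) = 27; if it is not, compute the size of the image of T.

8

T(3): Repeated squaring mod 38: 3^1 ≡ 3, 3^2 ≡ 3² = 9, 3^4 ≡ 9² = 81 ≡ 5, 3^8 ≡ 5² = 25, 3^16 ≡ 25² = 625 ≡ 17. Since 24 = 16 + 8, 3^24 ≡ 17·25: 17·25 = 425 ≡ 7. So 3^24 ≡ 7 (mod 38).
T(5): Repeated squaring mod 38: 5^1 ≡ 5, 5^2 ≡ 5² = 25, 5^4 ≡ 25² = 625 ≡ 17, 5^8 ≡ 17² = 289 ≡ 23, 5^16 ≡ 23² = 529 ≡ 35. Since 24 = 16 + 8, 5^24 ≡ 35·23: 35·23 = 805 ≡ 7. So 5^24 ≡ 7 (mod 38).
So T(3) = T(5) = 7 while 3 ≠ 5, thus T is not injective.
Since T is not injective, we determine |image(T)|. Computing x^24 mod 38 for each x (by repeated squaring, reducing mod 38 at every step), the values T(0), T(1), …, T(37) are: 0, 1, 26, 7, 30, 7, 30, 1, 20, 11, 30, 1, 20, 11, 26, 11, 26, 7, 20, 19, 20, 7, 26, 11, 26, 11, 20, 1, 30, 11, 20, 1, 30, 7, 30, 7, 26, 1.
The distinct values are {0, 1, 7, 11, 19, 20, 26, 30}; there are 8 of them.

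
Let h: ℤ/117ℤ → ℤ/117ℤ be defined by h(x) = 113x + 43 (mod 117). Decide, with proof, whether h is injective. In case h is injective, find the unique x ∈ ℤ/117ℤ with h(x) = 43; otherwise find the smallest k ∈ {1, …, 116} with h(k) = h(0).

0

Recall: injectivity means: for all x_1, x_2 in the domain, h(x_1) = h(x_2) implies x_1 = x_2.
Suppose h(x_1) = h(x_2) in ℤ/117ℤ. Then 113x_1 + 43 ≡ 113x_2 + 43 (mod 117), so 113(x_1 − x_2) ≡ 0 (mod 117).
Since gcd(113, 117) = 1, 113 is invertible modulo 117, so x_1 − x_2 ≡ 0 (mod 117), i.e. x_1 = x_2.
Hence h is injective.
We now compute 113⁻¹ mod 117 explicitly. Euclid's algorithm: 117 = 1·113 + 4, 113 = 28·4 + 1; back-substituting gives 1 = 29·113 − 28·117, so 113⁻¹ ≡ 29 (mod 117).
Since h is injective, we find h⁻¹(43): we need 113x ≡ 43 − 43 ≡ 0 (mod 117). Using 113⁻¹ = 29: x ≡ 29·0 = 0, so x = 0.
Check: h(0) = 113·0 + 43 = 43 ≡ 43 (mod 117).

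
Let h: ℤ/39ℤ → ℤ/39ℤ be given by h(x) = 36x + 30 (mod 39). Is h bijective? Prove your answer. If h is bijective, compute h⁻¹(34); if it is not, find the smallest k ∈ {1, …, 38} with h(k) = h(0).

We have gcd(36, 39) = 3 > 1. Taking s = 0 and t = 13: h(0) = 30 and h(13) = 36·13 + 30 = 498 ≡ 30 (mod 39).
So h(0) = h(13) while 0 ≠ 13, therefore h is not injective, hence not bijective.
Since h is not bijective, we find the least positive k with h(k) = h(0): this means 36k ≡ 0 (mod 39), i.e. 39 ∣ 36k. Since gcd(36, 39) = 3, dividing through by 3 this holds exactly when 13 ∣ 12k, and as gcd(12, 13) = 1, exactly when 13 ∣ k.
The smallest positive such k is 13.

13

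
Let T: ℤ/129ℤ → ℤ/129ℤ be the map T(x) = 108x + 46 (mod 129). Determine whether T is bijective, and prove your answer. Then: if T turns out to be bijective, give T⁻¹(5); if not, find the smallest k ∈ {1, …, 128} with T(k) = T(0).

Recall that T is injective when T(a) = T(b) forces a = b.
We have gcd(108, 129) = 3 > 1. Taking a = 0 and b = 43: T(0) = 46 and T(43) = 108·43 + 46 = 4690 ≡ 46 (mod 129).
So T(0) = T(43) while 0 ≠ 43, hence T is not injective, hence not bijective.
Since T is not bijective, we find the least positive k with T(k) = T(0): this means 108k ≡ 0 (mod 129), i.e. 129 ∣ 108k. Since gcd(108, 129) = 3, dividing through by 3 this holds exactly when 43 ∣ 36k, and as gcd(36, 43) = 1, exactly when 43 ∣ k.
The smallest positive such k is 43.

43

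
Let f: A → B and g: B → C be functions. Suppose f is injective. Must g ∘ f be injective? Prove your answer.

No. Take A = B = C = {1, 2}, f = identity (injective), and g(x) = 1 for every x.
Then (g ∘ f)(1) = 1 = (g ∘ f)(2) with 1 ≠ 2, so g ∘ f is not injective.

not injective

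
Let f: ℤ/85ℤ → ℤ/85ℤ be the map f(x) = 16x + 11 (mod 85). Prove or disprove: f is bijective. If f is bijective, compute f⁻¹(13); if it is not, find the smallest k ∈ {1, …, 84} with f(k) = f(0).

By definition, f is injective if f(u) = f(v) implies u = v.
If f(u) = f(v), then 16u ≡ 16v (mod 85). Because gcd(16, 85) = 1, we may cancel 16 to get u ≡ v (mod 85).
We now compute 16⁻¹ mod 85 explicitly. Euclid's algorithm: 85 = 5·16 + 5, 16 = 3·5 + 1; back-substituting gives 1 = 16·16 − 3·85, so 16⁻¹ ≡ 16 (mod 85).
For any y ∈ ℤ/85ℤ, x = 16(y − 11) mod 85 satisfies f(x) = 16·16(y − 11) + 11 ≡ y (since 16·16 ≡ 1 mod 85). So every y has a preimage.
Therefore f is bijective.
Since f is bijective, we compute f⁻¹(13): solve 16x + 11 ≡ 13 (mod 85), i.e. 16x ≡ 2 (mod 85).
Multiplying by 16⁻¹ = 16 gives x ≡ 16·2 = 32 ≡ 32 (mod 85).
Check: f(32) = 16·32 + 11 = 523 = 6·85 + 13 ≡ 13 (mod 85).

32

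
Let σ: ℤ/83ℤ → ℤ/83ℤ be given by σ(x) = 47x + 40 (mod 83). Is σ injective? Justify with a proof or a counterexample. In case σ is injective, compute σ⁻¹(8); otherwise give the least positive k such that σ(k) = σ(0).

If σ(u) = σ(v), then 47u ≡ 47v (mod 83). Because gcd(47, 83) = 1, we may cancel 47 to get u ≡ v (mod 83).
So σ is injective.
We now compute 47⁻¹ mod 83 explicitly. Euclid's algorithm: 83 = 1·47 + 36, 47 = 1·36 + 11, 36 = 3·11 + 3, 11 = 3·3 + 2, 3 = 1·2 + 1; back-substituting gives 1 = 53·47 − 30·83, so 47⁻¹ ≡ 53 (mod 83).
Since σ is injective, we compute σ⁻¹(8): solve 47x + 40 ≡ 8 (mod 83), i.e. 47x ≡ 51 (mod 83).
Multiplying by 47⁻¹ = 53 gives x ≡ 53·51 = 2703 = 32·83 + 47 ≡ 47 (mod 83).
Check: σ(47) = 47·47 + 40 = 2249 = 27·83 + 8 ≡ 8 (mod 83).

47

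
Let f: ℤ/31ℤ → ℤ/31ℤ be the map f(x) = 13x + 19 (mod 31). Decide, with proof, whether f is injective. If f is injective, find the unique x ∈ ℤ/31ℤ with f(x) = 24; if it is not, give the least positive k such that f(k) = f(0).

Recall: f is injective when f(a) = f(b) forces a = b.
Suppose f(a) = f(b) in ℤ/31ℤ. Then 13a + 19 ≡ 13b + 19 (mod 31), thus 13(a − b) ≡ 0 (mod 31).
Since gcd(13, 31) = 1, 13 is invertible modulo 31, thus a − b ≡ 0 (mod 31), i.e. a = b.
Thus f is injective.
We now compute 13⁻¹ mod 31 explicitly. Euclid's algorithm: 31 = 2·13 + 5, 13 = 2·5 + 3, 5 = 1·3 + 2, 3 = 1·2 + 1; back-substituting gives 1 = 12·13 − 5·31, so 13⁻¹ ≡ 12 (mod 31).
Since f is injective, we compute f⁻¹(24): solve 13x + 19 ≡ 24 (mod 31), i.e. 13x ≡ 5 (mod 31).
Multiplying by 13⁻¹ = 12 gives x ≡ 12·5 = 60 = 1·31 + 29 ≡ 29 (mod 31).
Check: f(29) = 13·29 + 19 = 396 = 12·31 + 24 ≡ 24 (mod 31).

29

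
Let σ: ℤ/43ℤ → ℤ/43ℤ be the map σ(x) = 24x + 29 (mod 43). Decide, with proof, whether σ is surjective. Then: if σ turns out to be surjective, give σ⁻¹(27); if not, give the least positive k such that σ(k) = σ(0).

Recall that σ is surjective if every y in the codomain equals σ(x) for some x in the domain.
Since gcd(24, 43) = 1, 24 is invertible modulo 43. Euclid's algorithm: 43 = 1·24 + 19, 24 = 1·19 + 5, 19 = 3·5 + 4, 5 = 1·4 + 1; back-substituting gives 1 = 9·24 − 5·43, so 24⁻¹ ≡ 9 (mod 43).
Then y ↦ 9(y − 29) is a two-sided inverse to σ, so every y ∈ ℤ/43ℤ has a preimage.
Thus σ is surjective.
Since σ is surjective, we compute σ⁻¹(27): solve 24x + 29 ≡ 27 (mod 43), i.e. 24x ≡ 41 (mod 43).
Multiplying by 24⁻¹ = 9 gives x ≡ 9·41 = 369 = 8·43 + 25 ≡ 25 (mod 43).
Check: σ(25) = 24·25 + 29 = 629 = 14·43 + 27 ≡ 27 (mod 43).

25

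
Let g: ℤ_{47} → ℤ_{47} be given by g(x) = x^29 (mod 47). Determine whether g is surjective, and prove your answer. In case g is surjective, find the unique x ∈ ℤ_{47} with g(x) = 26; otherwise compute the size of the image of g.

5

Since 47 is prime, the nonzero elements of ℤ_{47} form a cyclic group of order 46.
As gcd(29, 46) = 1, raising to the 29th power is a bijection on this group: if x_1^29 ≡ x_2^29 then (x_1x_2^{−1})^29 = 1, and the only element of order dividing gcd(29, 46) = 1 is 1, so x_1 = x_2.
With g(0) = 0 this makes g injective on all of ℤ_{47}, hence bijective (finite equal-size domain and codomain). In particular g is surjective.
Since g is surjective, we find the preimage of 26. The inverse of x ↦ x^29 on (ℤ_{47})^× is x ↦ x^27, because 29·27 = 783 = 17·46 + 1 ≡ 1 (mod 46) and x^{46} = 1 for x ≠ 0 (Fermat). So g⁻¹(26) = 26^27 mod 47.
Repeated squaring mod 47: 26^1 ≡ 26, 26^2 ≡ 26² = 676 ≡ 18, 26^4 ≡ 18² = 324 ≡ 42, 26^8 ≡ 42² = 1764 ≡ 25, 26^16 ≡ 25² = 625 ≡ 14. Since 27 = 16 + 8 + 2 + 1, 26^27 ≡ 14·25·18·26: 14·25 = 350 ≡ 21, then 21·18 = 378 ≡ 2, then 2·26 = 52 ≡ 5. So 26^27 ≡ 5 (mod 47).
Hence g⁻¹(26) = 5.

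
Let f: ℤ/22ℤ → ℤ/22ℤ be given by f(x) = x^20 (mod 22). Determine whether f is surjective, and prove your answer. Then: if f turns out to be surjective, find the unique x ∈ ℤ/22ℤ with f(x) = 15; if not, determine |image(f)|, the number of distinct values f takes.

4

f(1) = 1^20 = 1.
f(3): Repeated squaring mod 22: 3^1 ≡ 3, 3^2 ≡ 3² = 9, 3^4 ≡ 9² = 81 ≡ 15, 3^8 ≡ 15² = 225 ≡ 5, 3^16 ≡ 5² = 25 ≡ 3. Since 20 = 16 + 4, 3^20 ≡ 3·15: 3·15 = 45 ≡ 1. So 3^20 ≡ 1 (mod 22).
So f(1) = f(3) = 1 while 1 ≠ 3, hence f is not injective.
A non-injective map from the 22-element set ℤ/22ℤ to itself takes at most 21 distinct values, so it cannot be surjective. So f is not surjective.
Since f is not surjective, we determine |image(f)|. Computing x^20 mod 22 for each x (by repeated squaring, reducing mod 22 at every step), the values f(0), f(1), …, f(21) are: 0, 1, 12, 1, 12, 1, 12, 1, 12, 1, 12, 11, 12, 1, 12, 1, 12, 1, 12, 1, 12, 1.
The distinct values are {0, 1, 11, 12}; there are 4 of them.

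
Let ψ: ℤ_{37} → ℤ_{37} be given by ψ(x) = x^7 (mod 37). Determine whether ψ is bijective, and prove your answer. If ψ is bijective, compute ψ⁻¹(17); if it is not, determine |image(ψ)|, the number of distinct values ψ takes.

Since 37 is prime, the nonzero elements of ℤ_{37} form a cyclic group of order 36.
As gcd(7, 36) = 1, raising to the 7th power is a bijection on this group: if a^7 ≡ b^7 then (ab^{−1})^7 = 1, and the only element of order dividing gcd(7, 36) = 1 is 1, so a = b.
With ψ(0) = 0 this makes ψ injective on all of ℤ_{37}, hence bijective (finite equal-size domain and codomain). In particular ψ is bijective.
Since ψ is bijective, we find the preimage of 17. The inverse of x ↦ x^7 on (ℤ_{37})^× is x ↦ x^31, because 7·31 = 217 = 6·36 + 1 ≡ 1 (mod 36) and x^{36} = 1 for x ≠ 0 (Fermat). So ψ⁻¹(17) = 17^31 mod 37.
Repeated squaring mod 37: 17^1 ≡ 17, 17^2 ≡ 17² = 289 ≡ 30, 17^4 ≡ 30² = 900 ≡ 12, 17^8 ≡ 12² = 144 ≡ 33, 17^16 ≡ 33² = 1089 ≡ 16. Since 31 = 16 + 8 + 4 + 2 + 1, 17^31 ≡ 16·33·12·30·17: 16·33 = 528 ≡ 10, then 10·12 = 120 ≡ 9, then 9·30 = 270 ≡ 11, then 11·17 = 187 ≡ 2. So 17^31 ≡ 2 (mod 37).
Hence ψ⁻¹(17) = 2.

2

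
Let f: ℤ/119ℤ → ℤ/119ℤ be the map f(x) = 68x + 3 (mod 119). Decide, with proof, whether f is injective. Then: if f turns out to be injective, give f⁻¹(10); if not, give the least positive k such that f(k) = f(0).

7

We have gcd(68, 119) = 17 > 1. Taking a = 0 and b = 7: f(0) = 3 and f(7) = 68·7 + 3 = 479 ≡ 3 (mod 119).
So f(0) = f(7) while 0 ≠ 7, so f is not injective.
Since f is not injective, we find the least positive k with f(k) = f(0): this means 68k ≡ 0 (mod 119), i.e. 119 ∣ 68k. Since gcd(68, 119) = 17, dividing through by 17 this holds exactly when 7 ∣ 4k, and as gcd(4, 7) = 1, exactly when 7 ∣ k.
The smallest positive such k is 7.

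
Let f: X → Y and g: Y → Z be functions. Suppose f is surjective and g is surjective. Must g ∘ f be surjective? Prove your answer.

surjective

Let c ∈ Z. Since g is surjective, there is b ∈ Y with g(b) = c. Since f is surjective, there is a ∈ X with f(a) = b.
Then (g ∘ f)(a) = g(b) = c. Thus g ∘ f is surjective.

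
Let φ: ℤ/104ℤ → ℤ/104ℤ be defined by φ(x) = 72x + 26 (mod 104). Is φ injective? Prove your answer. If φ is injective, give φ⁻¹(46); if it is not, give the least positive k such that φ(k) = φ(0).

13

We have gcd(72, 104) = 8 > 1. Taking s = 0 and t = 13: φ(0) = 26 and φ(13) = 72·13 + 26 = 962 ≡ 26 (mod 104).
So φ(0) = φ(13) while 0 ≠ 13, therefore φ is not injective.
Since φ is not injective, we find the least positive k with φ(k) = φ(0): this means 72k ≡ 0 (mod 104), i.e. 104 ∣ 72k. Since gcd(72, 104) = 8, dividing through by 8 this holds exactly when 13 ∣ 9k, and as gcd(9, 13) = 1, exactly when 13 ∣ k.
The smallest positive such k is 13.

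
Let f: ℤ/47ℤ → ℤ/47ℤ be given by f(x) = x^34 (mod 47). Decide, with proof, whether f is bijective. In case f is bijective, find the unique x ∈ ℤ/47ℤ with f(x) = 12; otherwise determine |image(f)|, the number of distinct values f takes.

f(23): Repeated squaring mod 47: 23^1 ≡ 23, 23^2 ≡ 23² = 529 ≡ 12, 23^4 ≡ 12² = 144 ≡ 3, 23^8 ≡ 3² = 9, 23^16 ≡ 9² = 81 ≡ 34, 23^32 ≡ 34² = 1156 ≡ 28. Since 34 = 32 + 2, 23^34 ≡ 28·12: 28·12 = 336 ≡ 7. So 23^34 ≡ 7 (mod 47).
f(24): Repeated squaring mod 47: 24^1 ≡ 24, 24^2 ≡ 24² = 576 ≡ 12, 24^4 ≡ 12² = 144 ≡ 3, 24^8 ≡ 3² = 9, 24^16 ≡ 9² = 81 ≡ 34, 24^32 ≡ 34² = 1156 ≡ 28. Since 34 = 32 + 2, 24^34 ≡ 28·12: 28·12 = 336 ≡ 7. So 24^34 ≡ 7 (mod 47).
So f(23) = f(24) = 7 while 23 ≠ 24, thus f is not injective, hence not bijective.
Since f is not bijective, we determine |image(f)|. Computing x^34 mod 47 for each x (by repeated squaring, reducing mod 47 at every step), the values f(0), f(1), …, f(46) are: 0, 1, 27, 4, 24, 34, 14, 36, 37, 16, 25, 8, 2, 21, 32, 42, 12, 6, 9, 18, 17, 3, 28, 7, 7, 28, 3, 17, 18, 9, 6, 12, 42, 32, 21, 2, 8, 25, 16, 37, 36, 14, 34, 24, 4, 27, 1.
The distinct values are {0, 1, 2, 3, 4, 6, 7, 8, 9, 12, 14, 16, 17, 18, 21, 24, 25, 27, 28, 32, 34, 36, 37, 42}; there are 24 of them.

24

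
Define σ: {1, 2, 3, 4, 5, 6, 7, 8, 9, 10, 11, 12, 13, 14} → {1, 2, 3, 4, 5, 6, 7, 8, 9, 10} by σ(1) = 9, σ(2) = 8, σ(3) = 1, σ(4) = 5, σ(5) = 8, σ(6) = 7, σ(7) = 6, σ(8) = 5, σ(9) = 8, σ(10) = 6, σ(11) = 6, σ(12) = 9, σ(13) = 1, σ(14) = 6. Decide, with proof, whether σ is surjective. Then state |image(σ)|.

No element maps to 2, so σ is not surjective.
The image of σ is {1, 5, 6, 7, 8, 9}, which has 6 elements.

6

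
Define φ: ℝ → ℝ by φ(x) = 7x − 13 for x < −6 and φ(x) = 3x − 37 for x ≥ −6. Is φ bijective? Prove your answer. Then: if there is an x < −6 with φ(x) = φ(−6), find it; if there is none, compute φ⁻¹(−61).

-48/7

Both pieces are strictly increasing (slopes 7 and 3), so each is injective on its own interval.
The left piece maps (−∞, −6) onto (−∞, −55); the right piece maps [−6, ∞) onto [−55, ∞).
Since −55 = −55, the images partition ℝ: φ is injective and surjective, hence bijective.
Because the two images are disjoint, no x < −6 has φ(x) = φ(−6), so we compute φ⁻¹(−61): −61 lies in (−∞, −55), so solve 7x − 13 = −61: x = (−61 + 13)/7 = −48/7.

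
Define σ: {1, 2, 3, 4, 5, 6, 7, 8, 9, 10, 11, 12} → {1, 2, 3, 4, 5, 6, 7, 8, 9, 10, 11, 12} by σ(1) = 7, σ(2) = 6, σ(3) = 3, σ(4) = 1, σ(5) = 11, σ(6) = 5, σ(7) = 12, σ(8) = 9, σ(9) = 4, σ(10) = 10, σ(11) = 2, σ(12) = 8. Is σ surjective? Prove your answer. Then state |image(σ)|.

12

Every element of the codomain has a preimage: 1 = σ(4), 2 = σ(11), 3 = σ(3), 4 = σ(9), 5 = σ(6), 6 = σ(2), 7 = σ(1), 8 = σ(12), 9 = σ(8), 10 = σ(10), 11 = σ(5), 12 = σ(7).
So σ is surjective.
The image of σ is {1, 2, 3, 4, 5, 6, 7, 8, 9, 10, 11, 12}, which has 12 elements.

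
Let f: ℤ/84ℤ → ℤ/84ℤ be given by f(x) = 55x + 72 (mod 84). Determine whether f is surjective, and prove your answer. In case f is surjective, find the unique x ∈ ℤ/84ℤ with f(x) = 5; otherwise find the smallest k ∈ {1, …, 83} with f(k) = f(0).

By definition, surjectivity means every element of the codomain has a preimage under f.
Since gcd(55, 84) = 1, 55 is invertible modulo 84. Euclid's algorithm: 84 = 1·55 + 29, 55 = 1·29 + 26, 29 = 1·26 + 3, 26 = 8·3 + 2, 3 = 1·2 + 1; back-substituting gives 1 = 55·55 − 36·84, so 55⁻¹ ≡ 55 (mod 84).
For any y ∈ ℤ/84ℤ, x = 55(y − 72) mod 84 satisfies f(x) = 55·55(y − 72) + 72 ≡ y (since 55·55 ≡ 1 mod 84). So every y has a preimage.
Hence f is surjective.
Since f is surjective, we compute f⁻¹(5): solve 55x + 72 ≡ 5 (mod 84), i.e. 55x ≡ 17 (mod 84).
Multiplying by 55⁻¹ = 55 gives x ≡ 55·17 = 935 = 11·84 + 11 ≡ 11 (mod 84).
Check: f(11) = 55·11 + 72 = 677 = 8·84 + 5 ≡ 5 (mod 84).

11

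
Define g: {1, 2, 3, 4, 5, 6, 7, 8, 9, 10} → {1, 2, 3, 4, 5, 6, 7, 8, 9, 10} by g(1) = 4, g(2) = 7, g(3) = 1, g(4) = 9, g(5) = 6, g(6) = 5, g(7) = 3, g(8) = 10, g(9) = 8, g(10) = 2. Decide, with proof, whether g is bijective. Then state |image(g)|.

The values 4, 7, 1, 9, 6, 5, 3, 10, 8, 2 are a permutation of {1, 2, 3, 4, 5, 6, 7, 8, 9, 10}: each element appears exactly once.
So g is injective and surjective, hence bijective.
The image of g is {1, 2, 3, 4, 5, 6, 7, 8, 9, 10}, which has 10 elements.

10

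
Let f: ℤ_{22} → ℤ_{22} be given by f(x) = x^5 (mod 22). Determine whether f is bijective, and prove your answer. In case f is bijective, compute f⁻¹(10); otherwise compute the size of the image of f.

6

f(1) = 1^5 = 1.
f(3): Repeated squaring mod 22: 3^1 ≡ 3, 3^2 ≡ 3² = 9, 3^4 ≡ 9² = 81 ≡ 15. Since 5 = 4 + 1, 3^5 ≡ 15·3: 15·3 = 45 ≡ 1. So 3^5 ≡ 1 (mod 22).
So f(1) = f(3) = 1 while 1 ≠ 3, therefore f is not injective, hence not bijective.
Since f is not bijective, we determine |image(f)|. Computing x^5 mod 22 for each x (by repeated squaring, reducing mod 22 at every step), the values f(0), f(1), …, f(21) are: 0, 1, 10, 1, 12, 1, 10, 21, 10, 1, 10, 11, 12, 21, 12, 1, 12, 21, 10, 21, 12, 21.
The distinct values are {0, 1, 10, 11, 12, 21}; there are 6 of them.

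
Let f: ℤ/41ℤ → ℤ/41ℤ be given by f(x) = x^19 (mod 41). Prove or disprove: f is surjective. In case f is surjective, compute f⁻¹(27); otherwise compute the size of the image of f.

3

Since 41 is prime, the nonzero elements of ℤ/41ℤ form a cyclic group of order 40.
As gcd(19, 40) = 1, raising to the 19th power is a bijection on this group: if s^19 ≡ t^19 then (st^{−1})^19 = 1, and the only element of order dividing gcd(19, 40) = 1 is 1, so s = t.
With f(0) = 0 this makes f injective on all of ℤ/41ℤ, hence bijective (finite equal-size domain and codomain). In particular f is surjective.
Since f is surjective, we find the preimage of 27. The inverse of x ↦ x^19 on (ℤ/41ℤ)^× is x ↦ x^19, because 19·19 = 361 = 9·40 + 1 ≡ 1 (mod 40) and x^{40} = 1 for x ≠ 0 (Fermat). So f⁻¹(27) = 27^19 mod 41.
Repeated squaring mod 41: 27^1 ≡ 27, 27^2 ≡ 27² = 729 ≡ 32, 27^4 ≡ 32² = 1024 ≡ 40, 27^8 ≡ 40² = 1600 ≡ 1, 27^16 ≡ 1² = 1. Since 19 = 16 + 2 + 1, 27^19 ≡ 1·32·27: 1·32 = 32, then 32·27 = 864 ≡ 3. So 27^19 ≡ 3 (mod 41).
Hence f⁻¹(27) = 3.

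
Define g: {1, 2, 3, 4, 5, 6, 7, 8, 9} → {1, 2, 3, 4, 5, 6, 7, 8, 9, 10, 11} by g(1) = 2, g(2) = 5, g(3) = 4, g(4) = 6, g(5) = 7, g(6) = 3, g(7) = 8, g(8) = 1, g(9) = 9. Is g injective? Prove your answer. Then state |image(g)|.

The values g(1), …, g(9) are 2, 5, 4, 6, 7, 3, 8, 1, 9 — all distinct.
So g(u) = g(v) only when u = v, and g is injective.
The image of g is {1, 2, 3, 4, 5, 6, 7, 8, 9}, which has 9 elements.

9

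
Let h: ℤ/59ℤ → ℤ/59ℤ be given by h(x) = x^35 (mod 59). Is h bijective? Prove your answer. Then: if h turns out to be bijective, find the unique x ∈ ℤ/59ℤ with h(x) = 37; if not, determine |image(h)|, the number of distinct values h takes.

Since 59 is prime, the nonzero elements of ℤ/59ℤ form a cyclic group of order 58.
As gcd(35, 58) = 1, raising to the 35th power is a bijection on this group: if a^35 ≡ b^35 then (ab^{−1})^35 = 1, and the only element of order dividing gcd(35, 58) = 1 is 1, so a = b.
With h(0) = 0 this makes h injective on all of ℤ/59ℤ, hence bijective (finite equal-size domain and codomain). In particular h is bijective.
Since h is bijective, we find the preimage of 37. The inverse of x ↦ x^35 on (ℤ/59ℤ)^× is x ↦ x^5, because 35·5 = 175 = 3·58 + 1 ≡ 1 (mod 58) and x^{58} = 1 for x ≠ 0 (Fermat). So h⁻¹(37) = 37^5 mod 59.
Repeated squaring mod 59: 37^1 ≡ 37, 37^2 ≡ 37² = 1369 ≡ 12, 37^4 ≡ 12² = 144 ≡ 26. Since 5 = 4 + 1, 37^5 ≡ 26·37: 26·37 = 962 ≡ 18. So 37^5 ≡ 18 (mod 59).
Hence h⁻¹(37) = 18.

18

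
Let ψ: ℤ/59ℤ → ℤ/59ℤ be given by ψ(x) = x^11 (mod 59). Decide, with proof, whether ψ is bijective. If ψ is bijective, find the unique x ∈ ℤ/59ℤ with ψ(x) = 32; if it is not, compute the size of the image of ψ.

42

Since 59 is prime, the nonzero elements of ℤ/59ℤ form a cyclic group of order 58.
As gcd(11, 58) = 1, raising to the 11th power is a bijection on this group: if x_1^11 ≡ x_2^11 then (x_1x_2^{−1})^11 = 1, and the only element of order dividing gcd(11, 58) = 1 is 1, so x_1 = x_2.
With ψ(0) = 0 this makes ψ injective on all of ℤ/59ℤ, hence bijective (finite equal-size domain and codomain). In particular ψ is bijective.
Since ψ is bijective, we find the preimage of 32. The inverse of x ↦ x^11 on (ℤ/59ℤ)^× is x ↦ x^37, because 11·37 = 407 = 7·58 + 1 ≡ 1 (mod 58) and x^{58} = 1 for x ≠ 0 (Fermat). So ψ⁻¹(32) = 32^37 mod 59.
Repeated squaring mod 59: 32^1 ≡ 32, 32^2 ≡ 32² = 1024 ≡ 21, 32^4 ≡ 21² = 441 ≡ 28, 32^8 ≡ 28² = 784 ≡ 17, 32^16 ≡ 17² = 289 ≡ 53, 32^32 ≡ 53² = 2809 ≡ 36. Since 37 = 32 + 4 + 1, 32^37 ≡ 36·28·32: 36·28 = 1008 ≡ 5, then 5·32 = 160 ≡ 42. So 32^37 ≡ 42 (mod 59).
Hence ψ⁻¹(32) = 42.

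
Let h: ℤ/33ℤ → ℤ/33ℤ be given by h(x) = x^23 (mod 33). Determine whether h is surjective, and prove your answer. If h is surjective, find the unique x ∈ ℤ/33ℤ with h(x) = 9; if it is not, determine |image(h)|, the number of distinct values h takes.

Computing x^23 mod 33 for each x (by repeated squaring, reducing mod 33 at every step), the values h(0), h(1), …, h(32) are: 0, 1, 8, 27, 31, 26, 18, 13, 17, 3, 10, 11, 12, 19, 5, 9, 4, 29, 24, 28, 14, 21, 22, 23, 30, 16, 20, 15, 7, 2, 6, 25, 32.
Every element of ℤ/33ℤ appears exactly once in this list, so h is a bijection, and in particular surjective.
Since h is surjective, we read off the preimage of 9 from the same table: h(15) = 9, so h⁻¹(9) = 15.

15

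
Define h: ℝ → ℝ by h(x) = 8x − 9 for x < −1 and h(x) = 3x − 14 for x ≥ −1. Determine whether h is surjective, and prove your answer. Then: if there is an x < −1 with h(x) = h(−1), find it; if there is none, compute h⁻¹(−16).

-2/3

Both pieces are strictly increasing (slopes 8 and 3), so each is injective on its own interval.
The left piece maps (−∞, −1) onto (−∞, −17); the right piece maps [−1, ∞) onto [−17, ∞).
These images together cover ℝ, so h is surjective.
Because the two images are disjoint, no x < −1 has h(x) = h(−1), so we compute h⁻¹(−16): −16 lies in [−17, ∞), so solve 3x − 14 = −16: x = (−16 + 14)/3 = −2/3.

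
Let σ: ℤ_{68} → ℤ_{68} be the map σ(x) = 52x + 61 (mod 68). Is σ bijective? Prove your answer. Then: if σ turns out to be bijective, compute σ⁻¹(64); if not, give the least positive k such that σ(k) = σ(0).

We have gcd(52, 68) = 4 > 1. Taking a = 0 and b = 17: σ(0) = 61 and σ(17) = 52·17 + 61 = 945 ≡ 61 (mod 68).
So σ(0) = σ(17) while 0 ≠ 17, hence σ is not injective, hence not bijective.
Since σ is not bijective, we find the least positive k with σ(k) = σ(0): this means 52k ≡ 0 (mod 68), i.e. 68 ∣ 52k. Since gcd(52, 68) = 4, dividing through by 4 this holds exactly when 17 ∣ 13k, and as gcd(13, 17) = 1, exactly when 17 ∣ k.
The smallest positive such k is 17.

17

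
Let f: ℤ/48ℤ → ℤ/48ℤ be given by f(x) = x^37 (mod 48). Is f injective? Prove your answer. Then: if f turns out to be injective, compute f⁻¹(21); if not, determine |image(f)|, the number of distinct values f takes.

27

f(0) = 0^37 = 0.
f(6): Repeated squaring mod 48: 6^1 ≡ 6, 6^2 ≡ 6² = 36, 6^4 ≡ 36² = 1296 ≡ 0, 6^8 ≡ 0² = 0, 6^16 ≡ 0² = 0, 6^32 ≡ 0² = 0. Since 37 = 32 + 4 + 1, 6^37 ≡ 0·0·6: 0·0 = 0, then 0·6 = 0. So 6^37 ≡ 0 (mod 48).
So f(0) = f(6) = 0 while 0 ≠ 6, thus f is not injective.
Since f is not injective, we determine |image(f)|. Computing x^37 mod 48 for each x (by repeated squaring, reducing mod 48 at every step), the values f(0), f(1), …, f(47) are: 0, 1, 32, 3, 16, 5, 0, 7, 32, 9, 16, 11, 0, 13, 32, 15, 16, 17, 0, 19, 32, 21, 16, 23, 0, 25, 32, 27, 16, 29, 0, 31, 32, 33, 16, 35, 0, 37, 32, 39, 16, 41, 0, 43, 32, 45, 16, 47.
The distinct values are {0, 1, 3, 5, 7, 9, 11, 13, 15, 16, 17, 19, 21, 23, 25, 27, 29, 31, 32, 33, 35, 37, 39, 41, 43, 45, 47}; there are 27 of them.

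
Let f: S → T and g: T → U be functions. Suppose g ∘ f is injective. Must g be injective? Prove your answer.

No. Take S = {0, 1}, T = {0, 1, 2}, U = {0, 1, 2}, f(a) = a for each a ∈ S, and g(b) = 1 if b ∈ {1, 2} else g(b) = b.
Then g ∘ f = f is injective (S ⊂ T and f is the inclusion), but g(1) = g(2) = 1 with 1 ≠ 2, so g is not injective.

not injective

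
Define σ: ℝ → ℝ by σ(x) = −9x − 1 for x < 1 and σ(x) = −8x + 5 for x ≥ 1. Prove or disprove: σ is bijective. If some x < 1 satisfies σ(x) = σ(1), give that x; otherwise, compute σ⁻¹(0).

Both pieces are strictly decreasing (slopes −9 and −8), so each is injective on its own interval.
The left piece maps (−∞, 1) onto (−10, ∞); the right piece maps [1, ∞) onto (−∞, −3].
These images overlap. In particular σ(1) = −3 (right piece), and solving −9x − 1 = −3 on the left piece gives x = 2/9 < 1.
So σ(2/9) = σ(1) with 2/9 ≠ 1, and σ is not injective, hence not bijective. This x = 2/9 is the requested value below 1.

2/9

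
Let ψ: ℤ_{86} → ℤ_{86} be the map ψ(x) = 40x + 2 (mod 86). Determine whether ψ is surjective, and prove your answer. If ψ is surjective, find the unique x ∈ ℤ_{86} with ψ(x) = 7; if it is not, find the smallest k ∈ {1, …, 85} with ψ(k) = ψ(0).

Since gcd(40, 86) = 2, we have 40x ≡ 0 (mod 2) for all x, so ψ(x) ≡ 0 (mod 2).
But 1 ≢ 0 (mod 2), so 1 ∈ ℤ_{86} has no preimage. Thus ψ is not surjective.
Since ψ is not surjective, we find the least positive k with ψ(k) = ψ(0): this means 40k ≡ 0 (mod 86), i.e. 86 ∣ 40k. Since gcd(40, 86) = 2, dividing through by 2 this holds exactly when 43 ∣ 20k, and as gcd(20, 43) = 1, exactly when 43 ∣ k.
The smallest positive such k is 43.

43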